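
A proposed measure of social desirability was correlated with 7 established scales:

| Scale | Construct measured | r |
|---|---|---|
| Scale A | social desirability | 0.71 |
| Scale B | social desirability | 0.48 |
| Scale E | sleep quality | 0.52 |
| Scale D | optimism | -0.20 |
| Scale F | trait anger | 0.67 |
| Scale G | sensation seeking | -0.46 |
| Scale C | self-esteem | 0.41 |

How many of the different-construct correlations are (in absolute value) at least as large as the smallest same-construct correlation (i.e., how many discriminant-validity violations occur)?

Convergent (same construct = social desirability): Scale A, Scale B.
Smallest convergent = 0.48. Discriminant |r|: 0.52, 0.20, 0.67, 0.46, 0.41; count ≥ 0.48 → 2.

2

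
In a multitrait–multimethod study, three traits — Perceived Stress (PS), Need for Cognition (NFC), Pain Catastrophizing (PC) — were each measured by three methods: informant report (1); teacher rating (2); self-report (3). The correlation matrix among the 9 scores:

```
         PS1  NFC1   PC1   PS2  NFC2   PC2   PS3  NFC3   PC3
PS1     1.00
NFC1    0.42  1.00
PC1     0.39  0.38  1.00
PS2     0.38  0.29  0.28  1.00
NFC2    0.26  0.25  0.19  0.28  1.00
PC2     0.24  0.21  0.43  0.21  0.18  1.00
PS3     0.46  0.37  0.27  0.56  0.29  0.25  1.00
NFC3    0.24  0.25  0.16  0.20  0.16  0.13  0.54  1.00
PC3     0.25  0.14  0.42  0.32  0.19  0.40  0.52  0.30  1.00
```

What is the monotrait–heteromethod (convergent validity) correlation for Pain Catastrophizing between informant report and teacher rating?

Same trait (PC), different methods: r(PC1, PC2) = 0.43.

0.43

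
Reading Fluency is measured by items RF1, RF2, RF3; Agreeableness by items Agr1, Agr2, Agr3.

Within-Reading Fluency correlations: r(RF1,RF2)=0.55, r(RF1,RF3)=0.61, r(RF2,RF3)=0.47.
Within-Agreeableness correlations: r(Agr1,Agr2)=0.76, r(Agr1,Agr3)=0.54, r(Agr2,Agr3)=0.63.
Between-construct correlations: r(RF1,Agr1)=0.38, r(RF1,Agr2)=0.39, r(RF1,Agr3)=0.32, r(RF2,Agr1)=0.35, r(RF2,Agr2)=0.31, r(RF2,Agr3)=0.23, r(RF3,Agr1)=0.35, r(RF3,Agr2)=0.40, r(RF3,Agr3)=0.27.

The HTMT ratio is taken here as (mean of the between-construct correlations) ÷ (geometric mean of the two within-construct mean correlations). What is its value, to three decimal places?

0.564

Between-construct mean = 3.00/9 = 0.3333.
Mean within-RF = 1.63/3 = 0.5433; mean within-Agr = 1.93/3 = 0.6433.
Geometric mean = √(0.5433 × 0.6433) = 0.5912.
HTMT = 0.3333 / 0.5912 = 0.564.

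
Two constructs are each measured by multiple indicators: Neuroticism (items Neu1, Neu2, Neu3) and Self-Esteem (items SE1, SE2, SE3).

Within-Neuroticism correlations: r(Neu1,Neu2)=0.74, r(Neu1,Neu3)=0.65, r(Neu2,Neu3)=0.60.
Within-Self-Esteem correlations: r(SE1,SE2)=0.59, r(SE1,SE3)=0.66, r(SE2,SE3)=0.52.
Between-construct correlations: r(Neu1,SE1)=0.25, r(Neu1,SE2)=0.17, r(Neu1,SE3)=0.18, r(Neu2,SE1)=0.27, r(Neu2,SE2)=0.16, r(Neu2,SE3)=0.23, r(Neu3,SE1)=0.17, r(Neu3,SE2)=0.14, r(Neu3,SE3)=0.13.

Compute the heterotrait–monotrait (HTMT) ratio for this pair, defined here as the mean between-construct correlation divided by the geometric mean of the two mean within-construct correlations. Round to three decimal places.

Between-construct mean = 1.70/9 = 0.1889.
Mean within-Neu = 1.99/3 = 0.6633; mean within-SE = 1.77/3 = 0.5900.
Geometric mean = √(0.6633 × 0.5900) = 0.6256.
HTMT = 0.1889 / 0.6256 = 0.302.

0.302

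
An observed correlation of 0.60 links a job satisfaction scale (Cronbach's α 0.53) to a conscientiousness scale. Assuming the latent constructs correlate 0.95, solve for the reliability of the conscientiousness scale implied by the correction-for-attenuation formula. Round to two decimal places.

0.75

r_true = r_obs / √(r_xx · r_yy) ⇒ 0.95 = 0.60 / √(0.53 · r_yy).
√(0.53 · r_yy) = 0.60 / 0.95 = 0.6316; 0.53 · r_yy = 0.3989; r_yy = 0.3989 / 0.53 ≈ 0.75.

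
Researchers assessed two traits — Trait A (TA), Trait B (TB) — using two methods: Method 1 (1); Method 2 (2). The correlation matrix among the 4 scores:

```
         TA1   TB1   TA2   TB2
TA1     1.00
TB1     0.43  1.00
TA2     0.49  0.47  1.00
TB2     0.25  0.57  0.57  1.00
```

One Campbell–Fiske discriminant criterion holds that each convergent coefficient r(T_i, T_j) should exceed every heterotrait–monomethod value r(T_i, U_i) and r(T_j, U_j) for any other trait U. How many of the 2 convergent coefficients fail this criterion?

Each convergent coefficient versus the relevant comparison correlations:
TA (methods 1·2): 0.49 vs {0.43, 0.57} → fail.
TB (methods 1·2): 0.57 vs {0.43, 0.57} → fail.
2 of 2 fail.

2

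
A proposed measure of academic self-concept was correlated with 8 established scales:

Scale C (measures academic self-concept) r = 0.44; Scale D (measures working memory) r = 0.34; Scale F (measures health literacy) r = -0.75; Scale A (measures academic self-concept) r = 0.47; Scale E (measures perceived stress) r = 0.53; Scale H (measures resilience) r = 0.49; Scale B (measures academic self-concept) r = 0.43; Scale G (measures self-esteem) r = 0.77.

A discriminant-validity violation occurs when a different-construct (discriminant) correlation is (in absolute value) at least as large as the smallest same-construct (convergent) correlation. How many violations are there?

Convergent (same construct = academic self-concept): Scale C, Scale A, Scale B.
Smallest convergent = 0.43. Discriminant |r|: 0.34, 0.75, 0.53, 0.49, 0.77; count ≥ 0.43 → 4.

4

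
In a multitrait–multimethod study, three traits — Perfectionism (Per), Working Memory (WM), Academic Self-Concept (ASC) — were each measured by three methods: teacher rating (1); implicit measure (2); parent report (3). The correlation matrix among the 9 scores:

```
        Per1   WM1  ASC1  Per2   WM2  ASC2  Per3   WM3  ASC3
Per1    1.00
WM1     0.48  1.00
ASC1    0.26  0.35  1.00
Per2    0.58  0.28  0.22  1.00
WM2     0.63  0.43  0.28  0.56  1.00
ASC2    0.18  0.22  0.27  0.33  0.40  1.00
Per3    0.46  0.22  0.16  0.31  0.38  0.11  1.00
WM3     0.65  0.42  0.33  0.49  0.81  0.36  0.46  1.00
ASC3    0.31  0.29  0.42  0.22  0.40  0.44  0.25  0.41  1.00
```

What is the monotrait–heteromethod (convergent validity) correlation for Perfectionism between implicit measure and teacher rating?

0.58

Same trait (Per), different methods: r(Per2, Per1) = 0.58.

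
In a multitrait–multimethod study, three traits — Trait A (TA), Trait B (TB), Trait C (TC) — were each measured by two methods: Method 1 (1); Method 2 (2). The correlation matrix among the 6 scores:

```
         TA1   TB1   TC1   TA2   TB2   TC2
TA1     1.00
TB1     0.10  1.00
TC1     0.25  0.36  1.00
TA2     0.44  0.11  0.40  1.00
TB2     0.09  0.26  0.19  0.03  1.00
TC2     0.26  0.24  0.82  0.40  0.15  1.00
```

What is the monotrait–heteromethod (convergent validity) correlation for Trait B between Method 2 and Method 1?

0.26

Same trait (TB), different methods: r(TB2, TB1) = 0.26.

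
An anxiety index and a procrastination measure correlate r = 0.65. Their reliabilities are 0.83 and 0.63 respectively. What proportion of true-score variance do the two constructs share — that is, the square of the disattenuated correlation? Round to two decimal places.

Disattenuated r = 0.65 / √(0.83 × 0.63) = 0.65 / 0.7231 = 0.8989.
Shared true-score variance = 0.8989² = 0.8080 ≈ 0.81.

0.81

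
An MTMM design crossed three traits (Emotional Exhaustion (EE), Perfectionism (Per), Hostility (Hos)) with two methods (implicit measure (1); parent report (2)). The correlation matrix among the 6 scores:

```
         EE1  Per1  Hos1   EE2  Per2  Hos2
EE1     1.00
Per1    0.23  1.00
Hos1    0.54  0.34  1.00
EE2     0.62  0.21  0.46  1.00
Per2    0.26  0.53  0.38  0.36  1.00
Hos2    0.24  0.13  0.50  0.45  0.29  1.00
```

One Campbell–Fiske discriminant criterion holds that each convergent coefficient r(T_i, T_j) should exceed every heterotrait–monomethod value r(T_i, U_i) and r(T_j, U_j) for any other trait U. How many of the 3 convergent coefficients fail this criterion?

1

Each convergent coefficient versus the relevant comparison correlations:
EE (methods 1·2): 0.62 vs {0.23, 0.36, 0.54, 0.45} → pass.
Per (methods 1·2): 0.53 vs {0.23, 0.36, 0.34, 0.29} → pass.
Hos (methods 1·2): 0.50 vs {0.54, 0.45, 0.34, 0.29} → fail.
1 of 3 fail.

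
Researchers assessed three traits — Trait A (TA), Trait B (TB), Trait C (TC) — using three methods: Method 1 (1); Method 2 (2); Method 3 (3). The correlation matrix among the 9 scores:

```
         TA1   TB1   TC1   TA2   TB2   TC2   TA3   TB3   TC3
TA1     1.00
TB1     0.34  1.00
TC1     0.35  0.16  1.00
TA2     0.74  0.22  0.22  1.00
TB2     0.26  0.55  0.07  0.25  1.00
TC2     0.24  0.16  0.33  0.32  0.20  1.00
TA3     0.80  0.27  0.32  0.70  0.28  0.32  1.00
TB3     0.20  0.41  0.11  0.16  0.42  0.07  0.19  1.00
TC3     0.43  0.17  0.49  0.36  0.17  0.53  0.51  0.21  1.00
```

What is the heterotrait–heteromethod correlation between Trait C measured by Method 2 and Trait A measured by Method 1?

0.24

Different traits and methods: r(TC2, TA1) = 0.24.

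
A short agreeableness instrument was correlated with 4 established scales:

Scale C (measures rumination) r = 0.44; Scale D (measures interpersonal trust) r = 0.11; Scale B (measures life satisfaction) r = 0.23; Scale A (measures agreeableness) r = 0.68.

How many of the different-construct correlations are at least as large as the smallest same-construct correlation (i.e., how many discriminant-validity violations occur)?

Convergent (same construct = agreeableness): Scale A.
Smallest convergent = 0.68. Discriminant values: 0.44, 0.11, 0.23; count ≥ 0.68 → 0.

0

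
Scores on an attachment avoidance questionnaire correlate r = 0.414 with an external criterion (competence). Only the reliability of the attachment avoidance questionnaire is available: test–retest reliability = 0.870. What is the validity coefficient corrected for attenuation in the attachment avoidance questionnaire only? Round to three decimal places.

Single correction: r_c = r_obs / √r_xx = 0.414 / √0.870 = 0.414 / 0.9327 ≈ 0.444.

0.444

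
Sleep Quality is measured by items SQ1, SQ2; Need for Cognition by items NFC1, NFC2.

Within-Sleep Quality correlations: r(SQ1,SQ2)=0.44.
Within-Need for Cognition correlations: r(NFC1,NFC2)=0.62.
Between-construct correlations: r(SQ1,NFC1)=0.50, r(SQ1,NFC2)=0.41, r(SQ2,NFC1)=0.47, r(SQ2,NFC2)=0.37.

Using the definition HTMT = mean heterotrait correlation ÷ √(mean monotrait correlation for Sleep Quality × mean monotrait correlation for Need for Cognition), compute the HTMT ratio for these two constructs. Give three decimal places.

0.838

Mean between = 1.75/4 = 0.4375.
Mean within-SQ = 0.44/1 = 0.4400; mean within-NFC = 0.62/1 = 0.6200.
Geometric mean = √(0.4400 × 0.6200) = 0.5223.
HTMT = 0.4375 / 0.5223 = 0.838.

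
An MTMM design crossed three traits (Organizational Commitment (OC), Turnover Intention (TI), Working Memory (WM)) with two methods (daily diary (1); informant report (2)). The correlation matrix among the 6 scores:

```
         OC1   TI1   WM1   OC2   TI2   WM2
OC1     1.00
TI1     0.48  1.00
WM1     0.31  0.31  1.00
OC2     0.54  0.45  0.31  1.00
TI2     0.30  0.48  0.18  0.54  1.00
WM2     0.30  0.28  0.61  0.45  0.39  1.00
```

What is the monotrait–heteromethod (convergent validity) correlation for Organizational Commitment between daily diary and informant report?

0.54

Same trait (OC), different methods: r(OC1, OC2) = 0.54.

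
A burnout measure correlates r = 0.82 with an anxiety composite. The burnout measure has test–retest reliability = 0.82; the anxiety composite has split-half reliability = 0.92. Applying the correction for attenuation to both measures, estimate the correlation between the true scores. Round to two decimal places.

0.94

r_true = r_obs / √(r_xx · r_yy) = 0.82 / √(0.82 × 0.92) = 0.82 / √0.7544 = 0.82 / 0.8686 ≈ 0.94.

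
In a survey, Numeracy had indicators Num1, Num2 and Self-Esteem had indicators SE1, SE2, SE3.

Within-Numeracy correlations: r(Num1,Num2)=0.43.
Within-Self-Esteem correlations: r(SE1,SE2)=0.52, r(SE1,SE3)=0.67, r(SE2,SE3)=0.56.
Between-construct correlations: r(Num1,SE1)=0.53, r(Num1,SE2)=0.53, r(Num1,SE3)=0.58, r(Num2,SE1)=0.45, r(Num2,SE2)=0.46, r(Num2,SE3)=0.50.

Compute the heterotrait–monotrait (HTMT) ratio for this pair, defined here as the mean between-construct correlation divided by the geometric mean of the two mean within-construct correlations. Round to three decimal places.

1.015

Mean heterotrait r = 3.05/6 = 0.5083.
Mean within-Num = 0.43/1 = 0.4300; mean within-SE = 1.75/3 = 0.5833.
Geometric mean = √(0.4300 × 0.5833) = 0.5008.
HTMT = 0.5083 / 0.5008 = 1.015.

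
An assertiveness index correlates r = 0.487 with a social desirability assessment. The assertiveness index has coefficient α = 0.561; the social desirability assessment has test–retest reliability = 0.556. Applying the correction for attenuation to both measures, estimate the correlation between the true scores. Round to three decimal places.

0.872

r_true = r_obs / √(r_xx · r_yy) = 0.487 / √(0.561 × 0.556) = 0.487 / √0.311916 = 0.487 / 0.5585 ≈ 0.872.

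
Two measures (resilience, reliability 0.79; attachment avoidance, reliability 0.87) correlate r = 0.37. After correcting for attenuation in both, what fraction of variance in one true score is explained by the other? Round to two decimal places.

0.20

Disattenuated r = 0.37 / √(0.79 × 0.87) = 0.37 / 0.8290 = 0.4463.
Shared true-score variance = 0.4463² = 0.1992 ≈ 0.20.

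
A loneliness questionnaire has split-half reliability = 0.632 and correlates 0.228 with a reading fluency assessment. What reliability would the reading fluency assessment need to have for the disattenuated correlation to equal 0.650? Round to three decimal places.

0.195

r_true = r_obs / √(r_xx · r_yy) ⇒ 0.650 = 0.228 / √(0.632 · r_yy).
√(0.632 · r_yy) = 0.228 / 0.650 = 0.3508; 0.632 · r_yy = 0.1231; r_yy = 0.1231 / 0.632 ≈ 0.195.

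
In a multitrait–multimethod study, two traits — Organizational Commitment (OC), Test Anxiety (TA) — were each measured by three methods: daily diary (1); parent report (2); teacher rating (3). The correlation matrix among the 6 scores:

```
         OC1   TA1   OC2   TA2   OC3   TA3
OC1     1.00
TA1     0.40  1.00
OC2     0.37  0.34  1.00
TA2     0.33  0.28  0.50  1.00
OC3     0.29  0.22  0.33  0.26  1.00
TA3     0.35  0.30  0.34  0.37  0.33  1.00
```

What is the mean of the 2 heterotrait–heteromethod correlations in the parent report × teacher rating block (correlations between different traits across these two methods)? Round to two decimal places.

0.30

HTHM values (method 2 × method 3): 0.34, 0.26; mean = 0.60/2 = 0.30.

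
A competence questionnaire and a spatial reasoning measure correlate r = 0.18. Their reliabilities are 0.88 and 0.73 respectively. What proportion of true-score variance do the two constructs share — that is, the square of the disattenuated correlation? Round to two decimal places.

0.05

Disattenuated r = 0.18 / √(0.88 × 0.73) = 0.18 / 0.8015 = 0.2246.
Shared true-score variance = 0.2246² = 0.0504 ≈ 0.05.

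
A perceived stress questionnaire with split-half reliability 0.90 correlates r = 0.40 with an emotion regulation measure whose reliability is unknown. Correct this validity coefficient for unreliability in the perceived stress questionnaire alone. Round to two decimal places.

Single correction: r_c = r_obs / √r_xx = 0.40 / √0.90 = 0.40 / 0.9487 ≈ 0.42.

0.42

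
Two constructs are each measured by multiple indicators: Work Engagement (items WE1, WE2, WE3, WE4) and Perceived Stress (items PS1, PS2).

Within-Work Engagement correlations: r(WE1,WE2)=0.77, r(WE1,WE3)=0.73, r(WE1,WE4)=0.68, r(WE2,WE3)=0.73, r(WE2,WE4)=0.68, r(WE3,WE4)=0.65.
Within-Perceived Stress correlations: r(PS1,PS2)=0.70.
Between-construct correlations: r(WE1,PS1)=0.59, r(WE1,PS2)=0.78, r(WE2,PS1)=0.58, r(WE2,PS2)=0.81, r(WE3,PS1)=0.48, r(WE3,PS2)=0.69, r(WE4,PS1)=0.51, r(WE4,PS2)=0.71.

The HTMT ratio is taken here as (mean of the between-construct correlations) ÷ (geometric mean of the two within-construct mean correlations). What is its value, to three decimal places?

Mean between = 5.15/8 = 0.6438.
Mean within-WE = 4.24/6 = 0.7067; mean within-PS = 0.70/1 = 0.7000.
Geometric mean = √(0.7067 × 0.7000) = 0.7033.
HTMT = 0.6438 / 0.7033 = 0.915.

0.915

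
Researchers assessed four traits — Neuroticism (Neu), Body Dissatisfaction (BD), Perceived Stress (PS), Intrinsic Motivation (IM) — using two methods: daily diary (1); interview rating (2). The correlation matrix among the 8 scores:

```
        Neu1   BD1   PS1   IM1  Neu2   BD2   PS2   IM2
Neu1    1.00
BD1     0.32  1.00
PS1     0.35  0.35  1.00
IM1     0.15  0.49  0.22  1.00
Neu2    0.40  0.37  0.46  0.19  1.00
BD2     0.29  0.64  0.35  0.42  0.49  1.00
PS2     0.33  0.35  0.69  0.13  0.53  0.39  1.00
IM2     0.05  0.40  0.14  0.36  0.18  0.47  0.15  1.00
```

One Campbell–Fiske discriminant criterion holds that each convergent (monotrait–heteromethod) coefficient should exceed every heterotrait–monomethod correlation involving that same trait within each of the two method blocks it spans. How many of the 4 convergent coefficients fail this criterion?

2

Checking each validity diagonal entry against its comparison values:
Neu (methods 1·2): 0.40 vs {0.32, 0.49, 0.35, 0.53, 0.15, 0.18} → fail.
BD (methods 1·2): 0.64 vs {0.32, 0.49, 0.35, 0.39, 0.49, 0.47} → pass.
PS (methods 1·2): 0.69 vs {0.35, 0.53, 0.35, 0.39, 0.22, 0.15} → pass.
IM (methods 1·2): 0.36 vs {0.15, 0.18, 0.49, 0.47, 0.22, 0.15} → fail.
2 of 4 fail.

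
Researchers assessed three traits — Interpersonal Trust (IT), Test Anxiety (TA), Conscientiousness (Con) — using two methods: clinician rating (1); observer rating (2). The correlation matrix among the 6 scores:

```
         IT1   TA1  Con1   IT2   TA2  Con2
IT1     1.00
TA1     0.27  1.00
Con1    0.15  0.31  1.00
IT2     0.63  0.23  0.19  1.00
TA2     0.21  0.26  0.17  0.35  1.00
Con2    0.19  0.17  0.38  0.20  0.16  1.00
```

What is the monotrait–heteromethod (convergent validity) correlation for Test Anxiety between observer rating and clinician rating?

0.26

Same trait (TA), different methods: r(TA2, TA1) = 0.26.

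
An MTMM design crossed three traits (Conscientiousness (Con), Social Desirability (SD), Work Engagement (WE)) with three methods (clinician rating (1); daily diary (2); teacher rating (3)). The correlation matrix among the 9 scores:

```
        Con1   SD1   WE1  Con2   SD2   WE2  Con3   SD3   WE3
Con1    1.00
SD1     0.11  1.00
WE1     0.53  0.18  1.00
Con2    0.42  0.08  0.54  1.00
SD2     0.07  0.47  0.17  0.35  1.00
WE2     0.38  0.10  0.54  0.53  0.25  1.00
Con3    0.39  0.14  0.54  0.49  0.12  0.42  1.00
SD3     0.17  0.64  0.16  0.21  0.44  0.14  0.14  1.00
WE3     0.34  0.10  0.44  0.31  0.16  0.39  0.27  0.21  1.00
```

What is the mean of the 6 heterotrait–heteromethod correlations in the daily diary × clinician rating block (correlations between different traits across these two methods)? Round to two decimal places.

HTHM values (method 2 × method 1): 0.08, 0.54, 0.07, 0.17, 0.38, 0.10; mean = 1.34/6 = 0.22.

0.22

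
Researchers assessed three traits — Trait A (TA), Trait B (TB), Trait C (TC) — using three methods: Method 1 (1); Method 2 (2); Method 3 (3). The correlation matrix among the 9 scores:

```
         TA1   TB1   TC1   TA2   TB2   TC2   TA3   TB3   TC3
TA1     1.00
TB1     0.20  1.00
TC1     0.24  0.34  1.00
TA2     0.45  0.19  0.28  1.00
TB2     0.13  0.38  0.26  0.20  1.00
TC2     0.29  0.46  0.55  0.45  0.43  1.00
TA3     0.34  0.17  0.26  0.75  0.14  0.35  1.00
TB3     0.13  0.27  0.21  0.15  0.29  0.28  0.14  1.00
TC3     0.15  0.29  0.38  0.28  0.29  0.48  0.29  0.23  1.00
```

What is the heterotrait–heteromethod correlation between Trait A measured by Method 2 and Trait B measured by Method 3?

0.15

Different traits and methods: r(TA2, TB3) = 0.15.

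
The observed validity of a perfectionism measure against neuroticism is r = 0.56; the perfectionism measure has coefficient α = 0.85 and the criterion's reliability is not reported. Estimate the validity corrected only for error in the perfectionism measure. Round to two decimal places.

0.61

Single correction: r_c = r_obs / √r_xx = 0.56 / √0.85 = 0.56 / 0.9220 ≈ 0.61.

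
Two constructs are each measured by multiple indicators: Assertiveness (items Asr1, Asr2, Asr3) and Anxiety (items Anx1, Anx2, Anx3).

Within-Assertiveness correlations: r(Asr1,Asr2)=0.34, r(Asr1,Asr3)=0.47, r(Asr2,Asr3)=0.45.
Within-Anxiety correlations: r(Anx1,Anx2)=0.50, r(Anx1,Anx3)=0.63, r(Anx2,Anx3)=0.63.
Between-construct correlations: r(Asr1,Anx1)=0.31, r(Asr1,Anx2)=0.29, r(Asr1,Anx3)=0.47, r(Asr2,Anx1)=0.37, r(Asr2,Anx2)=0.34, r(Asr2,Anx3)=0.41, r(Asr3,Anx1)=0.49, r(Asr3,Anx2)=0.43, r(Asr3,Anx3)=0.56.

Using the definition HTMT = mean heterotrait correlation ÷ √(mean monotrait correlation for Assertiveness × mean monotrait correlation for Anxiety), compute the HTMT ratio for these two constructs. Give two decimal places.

0.82

Mean between = 3.67/9 = 0.4078.
Mean within-Asr = 1.26/3 = 0.4200; mean within-Anx = 1.76/3 = 0.5867.
Geometric mean = √(0.4200 × 0.5867) = 0.4964.
HTMT = 0.4078 / 0.4964 = 0.82.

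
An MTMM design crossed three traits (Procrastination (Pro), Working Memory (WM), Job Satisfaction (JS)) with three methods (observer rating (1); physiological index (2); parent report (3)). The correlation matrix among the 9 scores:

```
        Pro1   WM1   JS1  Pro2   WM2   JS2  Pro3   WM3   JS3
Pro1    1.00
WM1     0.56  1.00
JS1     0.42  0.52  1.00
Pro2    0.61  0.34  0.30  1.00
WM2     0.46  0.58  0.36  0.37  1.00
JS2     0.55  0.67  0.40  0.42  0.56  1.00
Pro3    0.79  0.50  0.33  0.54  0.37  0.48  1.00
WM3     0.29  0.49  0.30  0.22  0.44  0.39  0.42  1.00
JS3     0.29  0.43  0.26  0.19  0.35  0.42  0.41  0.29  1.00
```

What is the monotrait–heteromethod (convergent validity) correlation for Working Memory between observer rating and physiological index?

0.58

Same trait (WM), different methods: r(WM1, WM2) = 0.58.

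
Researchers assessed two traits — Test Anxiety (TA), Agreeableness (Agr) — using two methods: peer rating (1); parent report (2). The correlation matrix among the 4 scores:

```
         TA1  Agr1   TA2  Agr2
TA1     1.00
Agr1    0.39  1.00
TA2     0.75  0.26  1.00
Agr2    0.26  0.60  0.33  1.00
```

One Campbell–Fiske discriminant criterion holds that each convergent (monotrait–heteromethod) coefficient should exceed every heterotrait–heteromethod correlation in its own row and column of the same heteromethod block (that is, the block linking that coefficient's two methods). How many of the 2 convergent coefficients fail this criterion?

Each convergent coefficient versus the relevant comparison correlations:
TA (methods 1·2): 0.75 vs {0.26, 0.26} → pass.
Agr (methods 1·2): 0.60 vs {0.26, 0.26} → pass.
0 of 2 fail.

0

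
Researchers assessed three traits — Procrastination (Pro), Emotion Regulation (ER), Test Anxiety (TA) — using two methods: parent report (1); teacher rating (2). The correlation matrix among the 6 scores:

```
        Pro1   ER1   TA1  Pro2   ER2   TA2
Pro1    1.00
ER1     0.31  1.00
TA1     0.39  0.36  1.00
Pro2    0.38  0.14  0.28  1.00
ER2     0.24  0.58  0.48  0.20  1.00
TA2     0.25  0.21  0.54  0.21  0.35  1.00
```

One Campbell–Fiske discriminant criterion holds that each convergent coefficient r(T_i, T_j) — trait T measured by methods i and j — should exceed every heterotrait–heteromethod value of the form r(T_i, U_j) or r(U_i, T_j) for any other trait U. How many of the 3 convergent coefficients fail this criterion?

Convergent coefficients and their comparison sets:
Pro (methods 1·2): 0.38 vs {0.24, 0.14, 0.25, 0.28} → pass.
ER (methods 1·2): 0.58 vs {0.14, 0.24, 0.21, 0.48} → pass.
TA (methods 1·2): 0.54 vs {0.28, 0.25, 0.48, 0.21} → pass.
0 of 3 fail.

0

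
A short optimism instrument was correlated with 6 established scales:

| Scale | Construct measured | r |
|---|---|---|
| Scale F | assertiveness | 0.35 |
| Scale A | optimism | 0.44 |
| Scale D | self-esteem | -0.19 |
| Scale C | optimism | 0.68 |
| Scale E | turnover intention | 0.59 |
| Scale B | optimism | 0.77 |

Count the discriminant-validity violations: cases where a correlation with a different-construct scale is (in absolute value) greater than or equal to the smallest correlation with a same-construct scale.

1

Convergent (same construct = optimism): Scale A, Scale C, Scale B.
Smallest convergent = 0.44. Discriminant |r|: 0.35, 0.19, 0.59; count ≥ 0.44 → 1.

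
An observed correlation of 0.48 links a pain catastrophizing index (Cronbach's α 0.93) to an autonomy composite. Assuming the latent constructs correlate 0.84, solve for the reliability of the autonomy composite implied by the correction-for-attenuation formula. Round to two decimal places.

r_true = r_obs / √(r_xx · r_yy) ⇒ 0.84 = 0.48 / √(0.93 · r_yy).
√(0.93 · r_yy) = 0.48 / 0.84 = 0.5714; 0.93 · r_yy = 0.3265; r_yy = 0.3265 / 0.93 ≈ 0.35.

0.35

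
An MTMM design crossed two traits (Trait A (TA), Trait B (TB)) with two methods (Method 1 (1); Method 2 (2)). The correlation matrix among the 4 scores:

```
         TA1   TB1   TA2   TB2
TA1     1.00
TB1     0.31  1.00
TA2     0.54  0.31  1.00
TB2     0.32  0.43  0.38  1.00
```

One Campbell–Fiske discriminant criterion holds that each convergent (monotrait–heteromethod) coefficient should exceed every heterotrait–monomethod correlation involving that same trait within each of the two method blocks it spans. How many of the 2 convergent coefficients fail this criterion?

0

Each convergent coefficient versus the relevant comparison correlations:
TA (methods 1·2): 0.54 vs {0.31, 0.38} → pass.
TB (methods 1·2): 0.43 vs {0.31, 0.38} → pass.
0 of 2 fail.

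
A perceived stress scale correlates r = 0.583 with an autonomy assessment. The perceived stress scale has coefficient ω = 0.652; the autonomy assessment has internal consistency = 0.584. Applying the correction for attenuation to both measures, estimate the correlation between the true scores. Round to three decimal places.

r_true = r_obs / √(r_xx · r_yy) = 0.583 / √(0.652 × 0.584) = 0.583 / √0.380768 = 0.583 / 0.6171 ≈ 0.945.

0.945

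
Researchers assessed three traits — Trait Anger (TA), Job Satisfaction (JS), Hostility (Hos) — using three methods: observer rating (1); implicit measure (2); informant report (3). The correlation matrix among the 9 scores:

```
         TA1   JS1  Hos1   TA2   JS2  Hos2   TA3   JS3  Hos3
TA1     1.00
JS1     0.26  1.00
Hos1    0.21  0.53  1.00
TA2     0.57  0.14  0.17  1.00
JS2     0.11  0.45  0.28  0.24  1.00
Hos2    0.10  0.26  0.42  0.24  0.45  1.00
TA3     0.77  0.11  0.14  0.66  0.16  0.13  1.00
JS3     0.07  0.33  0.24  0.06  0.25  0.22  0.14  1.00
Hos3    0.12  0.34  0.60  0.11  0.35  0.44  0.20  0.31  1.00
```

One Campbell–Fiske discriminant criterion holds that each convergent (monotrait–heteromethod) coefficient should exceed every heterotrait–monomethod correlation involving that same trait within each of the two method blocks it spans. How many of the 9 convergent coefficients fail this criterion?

5

Convergent coefficients and their comparison sets:
TA (methods 1·2): 0.57 vs {0.26, 0.24, 0.21, 0.24} → pass.
TA (methods 1·3): 0.77 vs {0.26, 0.14, 0.21, 0.20} → pass.
TA (methods 2·3): 0.66 vs {0.24, 0.14, 0.24, 0.20} → pass.
JS (methods 1·2): 0.45 vs {0.26, 0.24, 0.53, 0.45} → fail.
JS (methods 1·3): 0.33 vs {0.26, 0.14, 0.53, 0.31} → fail.
JS (methods 2·3): 0.25 vs {0.24, 0.14, 0.45, 0.31} → fail.
Hos (methods 1·2): 0.42 vs {0.21, 0.24, 0.53, 0.45} → fail.
Hos (methods 1·3): 0.60 vs {0.21, 0.20, 0.53, 0.31} → pass.
Hos (methods 2·3): 0.44 vs {0.24, 0.20, 0.45, 0.31} → fail.
5 of 9 fail.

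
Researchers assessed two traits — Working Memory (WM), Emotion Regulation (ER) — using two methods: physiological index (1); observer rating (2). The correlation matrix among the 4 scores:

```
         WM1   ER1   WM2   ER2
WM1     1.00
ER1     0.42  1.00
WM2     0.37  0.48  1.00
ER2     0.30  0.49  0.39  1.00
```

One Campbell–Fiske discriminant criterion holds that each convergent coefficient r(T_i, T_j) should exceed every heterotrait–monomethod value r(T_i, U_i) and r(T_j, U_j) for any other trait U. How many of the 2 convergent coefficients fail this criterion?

1

Each convergent coefficient versus the relevant comparison correlations:
WM (methods 1·2): 0.37 vs {0.42, 0.39} → fail.
ER (methods 1·2): 0.49 vs {0.42, 0.39} → pass.
1 of 2 fail.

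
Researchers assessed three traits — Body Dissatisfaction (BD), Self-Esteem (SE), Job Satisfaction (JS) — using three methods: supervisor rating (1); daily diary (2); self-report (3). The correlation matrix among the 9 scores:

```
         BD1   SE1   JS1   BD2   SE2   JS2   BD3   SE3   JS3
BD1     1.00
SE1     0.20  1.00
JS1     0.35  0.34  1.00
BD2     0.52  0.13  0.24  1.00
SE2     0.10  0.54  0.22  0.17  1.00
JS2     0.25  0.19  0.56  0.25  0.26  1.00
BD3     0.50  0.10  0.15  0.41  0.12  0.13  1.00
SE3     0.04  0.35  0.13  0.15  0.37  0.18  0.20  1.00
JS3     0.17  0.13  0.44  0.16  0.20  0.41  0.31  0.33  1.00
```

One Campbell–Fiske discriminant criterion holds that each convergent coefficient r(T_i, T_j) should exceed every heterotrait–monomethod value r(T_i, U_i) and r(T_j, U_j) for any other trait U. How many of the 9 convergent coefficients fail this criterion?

Each convergent coefficient versus the relevant comparison correlations:
BD (methods 1·2): 0.52 vs {0.20, 0.17, 0.35, 0.25} → pass.
BD (methods 1·3): 0.50 vs {0.20, 0.20, 0.35, 0.31} → pass.
BD (methods 2·3): 0.41 vs {0.17, 0.20, 0.25, 0.31} → pass.
SE (methods 1·2): 0.54 vs {0.20, 0.17, 0.34, 0.26} → pass.
SE (methods 1·3): 0.35 vs {0.20, 0.20, 0.34, 0.33} → pass.
SE (methods 2·3): 0.37 vs {0.17, 0.20, 0.26, 0.33} → pass.
JS (methods 1·2): 0.56 vs {0.35, 0.25, 0.34, 0.26} → pass.
JS (methods 1·3): 0.44 vs {0.35, 0.31, 0.34, 0.33} → pass.
JS (methods 2·3): 0.41 vs {0.25, 0.31, 0.26, 0.33} → pass.
0 of 9 fail.

0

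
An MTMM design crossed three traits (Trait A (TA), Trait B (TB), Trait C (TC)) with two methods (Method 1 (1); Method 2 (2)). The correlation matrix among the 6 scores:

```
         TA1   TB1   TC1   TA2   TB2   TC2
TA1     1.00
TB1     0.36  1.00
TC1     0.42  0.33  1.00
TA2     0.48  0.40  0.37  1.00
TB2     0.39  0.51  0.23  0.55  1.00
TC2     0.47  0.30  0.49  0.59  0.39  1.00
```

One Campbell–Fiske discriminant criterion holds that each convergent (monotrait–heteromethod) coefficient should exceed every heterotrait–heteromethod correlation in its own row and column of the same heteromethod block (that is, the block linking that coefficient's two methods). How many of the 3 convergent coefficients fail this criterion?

Each convergent coefficient versus the relevant comparison correlations:
TA (methods 1·2): 0.48 vs {0.39, 0.40, 0.47, 0.37} → pass.
TB (methods 1·2): 0.51 vs {0.40, 0.39, 0.30, 0.23} → pass.
TC (methods 1·2): 0.49 vs {0.37, 0.47, 0.23, 0.30} → pass.
0 of 3 fail.

0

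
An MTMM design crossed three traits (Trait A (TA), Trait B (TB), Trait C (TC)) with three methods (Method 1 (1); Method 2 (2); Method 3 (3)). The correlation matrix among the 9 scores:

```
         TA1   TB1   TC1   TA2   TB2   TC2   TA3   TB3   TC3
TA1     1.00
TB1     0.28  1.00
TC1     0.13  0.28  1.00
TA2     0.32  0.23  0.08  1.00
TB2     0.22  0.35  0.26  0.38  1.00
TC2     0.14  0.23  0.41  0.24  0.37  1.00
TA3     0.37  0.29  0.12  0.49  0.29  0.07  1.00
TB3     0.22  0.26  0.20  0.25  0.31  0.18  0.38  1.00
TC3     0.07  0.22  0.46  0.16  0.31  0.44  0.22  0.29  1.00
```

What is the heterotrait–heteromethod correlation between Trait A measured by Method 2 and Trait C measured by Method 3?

0.16

Different traits and methods: r(TA2, TC3) = 0.16.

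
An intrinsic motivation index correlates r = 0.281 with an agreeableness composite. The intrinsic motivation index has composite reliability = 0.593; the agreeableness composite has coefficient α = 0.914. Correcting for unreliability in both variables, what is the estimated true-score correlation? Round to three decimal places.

0.382

r_true = r_obs / √(r_xx · r_yy) = 0.281 / √(0.593 × 0.914) = 0.281 / √0.542002 = 0.281 / 0.7362 ≈ 0.382.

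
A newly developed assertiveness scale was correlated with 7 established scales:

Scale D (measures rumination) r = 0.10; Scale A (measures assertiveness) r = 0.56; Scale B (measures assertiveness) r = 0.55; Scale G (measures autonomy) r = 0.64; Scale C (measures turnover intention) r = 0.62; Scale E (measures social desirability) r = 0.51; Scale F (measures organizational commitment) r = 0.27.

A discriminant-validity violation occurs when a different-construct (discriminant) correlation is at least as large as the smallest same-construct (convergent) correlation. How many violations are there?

Convergent (same construct = assertiveness): Scale A, Scale B.
Smallest convergent = 0.55. Discriminant values: 0.10, 0.64, 0.62, 0.51, 0.27; count ≥ 0.55 → 2.

2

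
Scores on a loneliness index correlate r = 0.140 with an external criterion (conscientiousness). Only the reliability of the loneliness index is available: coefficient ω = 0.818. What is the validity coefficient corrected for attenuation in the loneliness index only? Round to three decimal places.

0.155

Single correction: r_c = r_obs / √r_xx = 0.140 / √0.818 = 0.140 / 0.9044 ≈ 0.155.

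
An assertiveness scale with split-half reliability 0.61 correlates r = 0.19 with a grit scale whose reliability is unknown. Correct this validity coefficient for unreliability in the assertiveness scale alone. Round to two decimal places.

Single correction: r_c = r_obs / √r_xx = 0.19 / √0.61 = 0.19 / 0.7810 ≈ 0.24.

0.24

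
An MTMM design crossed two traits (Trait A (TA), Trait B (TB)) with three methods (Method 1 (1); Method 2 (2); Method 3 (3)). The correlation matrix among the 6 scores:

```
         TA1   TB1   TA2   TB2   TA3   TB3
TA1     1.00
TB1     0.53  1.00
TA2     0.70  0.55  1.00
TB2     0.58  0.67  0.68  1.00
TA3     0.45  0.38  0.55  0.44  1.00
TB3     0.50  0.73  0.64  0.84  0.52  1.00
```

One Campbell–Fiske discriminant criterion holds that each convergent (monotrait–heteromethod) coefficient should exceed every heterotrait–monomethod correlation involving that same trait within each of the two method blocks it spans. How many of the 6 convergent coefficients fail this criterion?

3

Convergent coefficients and their comparison sets:
TA (methods 1·2): 0.70 vs {0.53, 0.68} → pass.
TA (methods 1·3): 0.45 vs {0.53, 0.52} → fail.
TA (methods 2·3): 0.55 vs {0.68, 0.52} → fail.
TB (methods 1·2): 0.67 vs {0.53, 0.68} → fail.
TB (methods 1·3): 0.73 vs {0.53, 0.52} → pass.
TB (methods 2·3): 0.84 vs {0.68, 0.52} → pass.
3 of 6 fail.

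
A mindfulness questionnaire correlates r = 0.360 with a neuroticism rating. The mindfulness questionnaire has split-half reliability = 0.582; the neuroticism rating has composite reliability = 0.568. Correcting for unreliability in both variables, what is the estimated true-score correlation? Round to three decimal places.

r_true = r_obs / √(r_xx · r_yy) = 0.360 / √(0.582 × 0.568) = 0.360 / √0.330576 = 0.360 / 0.5750 ≈ 0.626.

0.626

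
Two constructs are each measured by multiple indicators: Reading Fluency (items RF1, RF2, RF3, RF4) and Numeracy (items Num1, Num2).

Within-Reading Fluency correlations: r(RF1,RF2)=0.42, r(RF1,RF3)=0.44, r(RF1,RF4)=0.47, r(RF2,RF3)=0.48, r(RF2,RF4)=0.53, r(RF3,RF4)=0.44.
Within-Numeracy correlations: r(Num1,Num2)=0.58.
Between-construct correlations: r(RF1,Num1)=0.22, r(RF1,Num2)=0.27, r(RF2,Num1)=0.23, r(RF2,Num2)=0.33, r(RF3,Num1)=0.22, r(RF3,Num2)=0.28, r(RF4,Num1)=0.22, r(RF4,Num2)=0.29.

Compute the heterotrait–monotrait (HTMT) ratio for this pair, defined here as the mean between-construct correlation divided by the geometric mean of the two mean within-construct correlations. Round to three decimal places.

Between-construct mean = 2.06/8 = 0.2575.
Mean within-RF = 2.78/6 = 0.4633; mean within-Num = 0.58/1 = 0.5800.
Geometric mean = √(0.4633 × 0.5800) = 0.5184.
HTMT = 0.2575 / 0.5184 = 0.497.

0.497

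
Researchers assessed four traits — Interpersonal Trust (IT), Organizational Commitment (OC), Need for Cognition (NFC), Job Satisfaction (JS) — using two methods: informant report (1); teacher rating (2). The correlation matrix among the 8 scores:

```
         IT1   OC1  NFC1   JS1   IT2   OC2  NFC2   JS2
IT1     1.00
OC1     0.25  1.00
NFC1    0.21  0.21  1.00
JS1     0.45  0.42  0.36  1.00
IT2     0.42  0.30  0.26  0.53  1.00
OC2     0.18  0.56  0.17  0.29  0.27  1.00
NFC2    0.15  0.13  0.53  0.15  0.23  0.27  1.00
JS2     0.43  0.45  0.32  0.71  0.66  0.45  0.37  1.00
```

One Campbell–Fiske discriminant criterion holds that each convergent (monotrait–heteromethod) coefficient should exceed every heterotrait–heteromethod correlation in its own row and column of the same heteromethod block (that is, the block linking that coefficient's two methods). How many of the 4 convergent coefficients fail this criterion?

1

Each convergent coefficient versus the relevant comparison correlations:
IT (methods 1·2): 0.42 vs {0.18, 0.30, 0.15, 0.26, 0.43, 0.53} → fail.
OC (methods 1·2): 0.56 vs {0.30, 0.18, 0.13, 0.17, 0.45, 0.29} → pass.
NFC (methods 1·2): 0.53 vs {0.26, 0.15, 0.17, 0.13, 0.32, 0.15} → pass.
JS (methods 1·2): 0.71 vs {0.53, 0.43, 0.29, 0.45, 0.15, 0.32} → pass.
1 of 4 fail.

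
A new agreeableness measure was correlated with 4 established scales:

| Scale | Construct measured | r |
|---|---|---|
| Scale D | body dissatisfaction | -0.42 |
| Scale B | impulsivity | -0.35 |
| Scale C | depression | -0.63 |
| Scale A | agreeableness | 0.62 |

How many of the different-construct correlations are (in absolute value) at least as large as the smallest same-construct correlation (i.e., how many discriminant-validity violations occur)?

Convergent (same construct = agreeableness): Scale A.
Smallest convergent = 0.62. Discriminant |r|: 0.42, 0.35, 0.63; count ≥ 0.62 → 1.

1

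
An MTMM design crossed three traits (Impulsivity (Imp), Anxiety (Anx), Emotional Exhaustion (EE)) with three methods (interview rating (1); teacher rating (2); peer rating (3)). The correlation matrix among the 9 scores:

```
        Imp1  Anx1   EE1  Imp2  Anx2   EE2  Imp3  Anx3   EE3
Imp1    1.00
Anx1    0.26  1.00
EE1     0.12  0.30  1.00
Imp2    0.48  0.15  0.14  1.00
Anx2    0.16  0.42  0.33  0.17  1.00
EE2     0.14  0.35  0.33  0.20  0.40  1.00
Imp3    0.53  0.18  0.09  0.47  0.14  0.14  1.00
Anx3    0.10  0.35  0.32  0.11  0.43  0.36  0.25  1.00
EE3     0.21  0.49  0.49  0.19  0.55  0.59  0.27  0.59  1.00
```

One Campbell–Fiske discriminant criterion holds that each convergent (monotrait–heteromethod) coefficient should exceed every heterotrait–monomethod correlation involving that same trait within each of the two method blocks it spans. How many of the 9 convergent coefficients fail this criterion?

Each convergent coefficient versus the relevant comparison correlations:
Imp (methods 1·2): 0.48 vs {0.26, 0.17, 0.12, 0.20} → pass.
Imp (methods 1·3): 0.53 vs {0.26, 0.25, 0.12, 0.27} → pass.
Imp (methods 2·3): 0.47 vs {0.17, 0.25, 0.20, 0.27} → pass.
Anx (methods 1·2): 0.42 vs {0.26, 0.17, 0.30, 0.40} → pass.
Anx (methods 1·3): 0.35 vs {0.26, 0.25, 0.30, 0.59} → fail.
Anx (methods 2·3): 0.43 vs {0.17, 0.25, 0.40, 0.59} → fail.
EE (methods 1·2): 0.33 vs {0.12, 0.20, 0.30, 0.40} → fail.
EE (methods 1·3): 0.49 vs {0.12, 0.27, 0.30, 0.59} → fail.
EE (methods 2·3): 0.59 vs {0.20, 0.27, 0.40, 0.59} → fail.
5 of 9 fail.

5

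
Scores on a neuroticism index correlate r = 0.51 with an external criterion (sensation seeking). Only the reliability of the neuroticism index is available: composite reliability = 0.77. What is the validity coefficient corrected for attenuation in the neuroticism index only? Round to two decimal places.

Single correction: r_c = r_obs / √r_xx = 0.51 / √0.77 = 0.51 / 0.8775 ≈ 0.58.

0.58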